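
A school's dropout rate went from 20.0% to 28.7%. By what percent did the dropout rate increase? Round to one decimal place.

43.5%

The change is 28.7 − 20.0 = 8.7 percentage points.
Relative to the original 20.0%, that is 8.7 ÷ 20.0 = 43.5%.
So the dropout rate rose by 43.5%.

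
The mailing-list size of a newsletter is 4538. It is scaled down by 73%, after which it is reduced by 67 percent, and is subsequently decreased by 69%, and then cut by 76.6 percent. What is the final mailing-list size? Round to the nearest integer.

29

Each change multiplies by a factor: 0.27 × 0.33 × 0.31 × 0.234 = 0.006463314.
4538 × 0.006463314 = 29.330518932 ≈ 29.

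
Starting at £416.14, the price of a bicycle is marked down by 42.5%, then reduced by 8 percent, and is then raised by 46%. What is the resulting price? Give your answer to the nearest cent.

£321.40

Each change multiplies by a factor: 0.575 × 0.92 × 1.46 = 0.77234.
£416.14 × 0.77234 = £321.4015676 ≈ £321.40.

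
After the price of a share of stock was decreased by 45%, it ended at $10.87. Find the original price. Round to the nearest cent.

The overall multiplier applied was 0.55.
So the original price was $10.87 ÷ 0.55 ≈ $19.76.

$19.76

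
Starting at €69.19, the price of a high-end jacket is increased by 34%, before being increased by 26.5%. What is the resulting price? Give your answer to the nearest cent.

Apply the 34% increase: €69.19 × 1.34 = €92.7146.
26.5% increase: €92.7146 × 1.265 = €117.283969 ≈ €117.28.

€117.28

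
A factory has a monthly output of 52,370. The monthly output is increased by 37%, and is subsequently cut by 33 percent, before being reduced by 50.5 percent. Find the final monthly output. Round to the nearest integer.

23,795

After the 37% increase: 52,370 × 1.37 = 71746.9.
33% decrease: 71746.9 × 0.67 = 48070.423.
50.5% decrease: 48070.423 × 0.495 = 23794.859385 ≈ 23,795.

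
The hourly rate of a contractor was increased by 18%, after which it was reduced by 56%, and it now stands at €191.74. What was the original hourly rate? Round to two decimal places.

Undoing the 56% decrease: €191.74 ÷ 0.44 ≈ €435.772727.
Undoing the 18% increase: €435.772727 ÷ 1.18 ≈ €369.30.

€369.30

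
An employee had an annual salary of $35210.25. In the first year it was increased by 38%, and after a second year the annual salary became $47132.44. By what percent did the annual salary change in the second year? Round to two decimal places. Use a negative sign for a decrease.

After the first year: $35210.25 × 1.38 = $48590.145.
Second-year multiplier: $47132.44 ÷ $48590.145 ≈ 0.97.
That is a change of -3.00%.

-3.00%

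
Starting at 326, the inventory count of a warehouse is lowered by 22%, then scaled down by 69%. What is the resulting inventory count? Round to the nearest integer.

22% decrease: 326 × 0.78 = 254.28.
69% decrease: 254.28 × 0.31 = 78.8268 ≈ 79.

79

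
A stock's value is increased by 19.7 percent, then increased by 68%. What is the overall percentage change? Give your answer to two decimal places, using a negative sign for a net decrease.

The combined multiplier is 1.197 × 1.68 = 2.01096.
That corresponds to an increase of 101.10%.

101.10%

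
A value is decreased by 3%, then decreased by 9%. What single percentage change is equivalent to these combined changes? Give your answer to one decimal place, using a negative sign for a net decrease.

-11.7%

A 3% decrease multiplies by 0.97.
Then a 9% decrease: 0.97 × 0.91 = 0.8827.
Overall factor 0.8827, i.e. -11.7%.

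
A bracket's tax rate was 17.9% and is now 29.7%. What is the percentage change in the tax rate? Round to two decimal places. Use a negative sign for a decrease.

65.92%

The change is 29.7 − 17.9 = 11.8 percentage points.
Relative to the original 17.9%, that is 11.8 ÷ 17.9 ≈ 65.92%.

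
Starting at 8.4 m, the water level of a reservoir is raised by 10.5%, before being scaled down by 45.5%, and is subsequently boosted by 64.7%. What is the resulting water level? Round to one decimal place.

Each change multiplies by a factor: 1.105 × 0.545 × 1.647 = 0.991864575.
8.4 × 0.991864575 = 8.33166243 ≈ 8.3.

8.3 m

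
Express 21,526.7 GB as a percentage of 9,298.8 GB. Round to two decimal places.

231.50%

21,526.7 GB ÷ 9,298.8 GB ≈ 231.50%.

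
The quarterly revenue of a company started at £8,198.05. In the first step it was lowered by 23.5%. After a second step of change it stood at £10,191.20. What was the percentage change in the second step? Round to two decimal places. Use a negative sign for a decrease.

After the first step: £8,198.05 × 0.765 = £6271.50825.
Second-step multiplier: £10,191.20 ÷ £6271.50825 ≈ 1.625.
That is a change of 62.50%.

62.50%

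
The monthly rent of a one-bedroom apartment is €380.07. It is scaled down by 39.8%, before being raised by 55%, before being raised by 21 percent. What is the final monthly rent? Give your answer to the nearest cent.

€429.12

Each change multiplies by a factor: 0.602 × 1.55 × 1.21 = 1.129051.
€380.07 × 1.129051 = €429.11841357 ≈ €429.12.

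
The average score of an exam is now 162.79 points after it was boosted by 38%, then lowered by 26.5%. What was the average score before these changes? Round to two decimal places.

160.49 points

The overall multiplier applied was 1.38 × 0.735 = 1.0143.
So the original average score was 162.79 ÷ 1.0143 ≈ 160.49 points.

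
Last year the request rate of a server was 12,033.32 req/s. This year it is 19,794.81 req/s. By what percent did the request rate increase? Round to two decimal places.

Change: 19,794.81 − 12,033.32 = 7,761.49.
Relative to the original: 7,761.49 ÷ 12,033.32 ≈ 64.50%.
So the request rate increased by 64.50%.

64.50%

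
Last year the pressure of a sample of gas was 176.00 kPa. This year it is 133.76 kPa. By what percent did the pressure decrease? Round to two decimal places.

Change: 133.76 − 176.00 = -42.24.
Relative to the original: -42.24 ÷ 176.00 = -24.00%.
So the pressure decreased by 24.00%.

24.00%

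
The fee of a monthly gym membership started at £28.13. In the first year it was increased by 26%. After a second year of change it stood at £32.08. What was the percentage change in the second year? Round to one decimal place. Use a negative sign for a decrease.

-9.5%

After the first year: £28.13 × 1.26 = £35.4438.
Second-year multiplier: £32.08 ÷ £35.4438 ≈ 0.90509.
That is a change of -9.5%.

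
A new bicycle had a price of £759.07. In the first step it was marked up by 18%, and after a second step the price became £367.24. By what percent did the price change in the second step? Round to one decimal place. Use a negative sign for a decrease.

-59.0%

After the first step: £759.07 × 1.18 = £895.7026.
Second-step multiplier: £367.24 ÷ £895.7026 ≈ 0.41.
That is a change of -59.0%.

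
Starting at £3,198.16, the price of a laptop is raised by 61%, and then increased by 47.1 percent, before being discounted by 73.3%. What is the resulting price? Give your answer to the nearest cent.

£2,022.32

After the 61% increase: £3,198.16 × 1.61 = £5149.0376.
After the 47.1% increase: £5149.0376 × 1.471 = £7574.2343096.
After the 73.3% decrease: £7574.2343096 × 0.267 = £2022.3205606632 ≈ £2,022.32.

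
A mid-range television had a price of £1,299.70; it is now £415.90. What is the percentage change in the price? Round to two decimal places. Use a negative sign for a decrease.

Change: £415.90 − £1,299.70 = -£883.80.
Relative to the original: -£883.80 ÷ £1,299.70 ≈ -68.00%.

-68.00%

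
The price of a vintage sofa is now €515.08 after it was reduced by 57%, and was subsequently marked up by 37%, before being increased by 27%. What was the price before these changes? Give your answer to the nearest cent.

The overall multiplier applied was 0.43 × 1.37 × 1.27 = 0.748157.
So the original price was €515.08 ÷ 0.748157 ≈ €688.47.

€688.47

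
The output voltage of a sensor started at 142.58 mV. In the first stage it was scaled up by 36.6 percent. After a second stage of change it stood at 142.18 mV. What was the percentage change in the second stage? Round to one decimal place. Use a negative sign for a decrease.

-27.0%

After the first stage: 142.58 × 1.366 = 194.76428.
Second-stage multiplier: 142.18 ÷ 194.76428 ≈ 0.73001.
That is a change of -27.0%.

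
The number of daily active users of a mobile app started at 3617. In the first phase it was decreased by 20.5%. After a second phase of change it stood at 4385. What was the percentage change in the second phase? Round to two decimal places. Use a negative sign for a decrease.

52.49%

After the first phase: 3617 × 0.795 = 2875.515.
Second-phase multiplier: 4385 ÷ 2875.515 ≈ 1.524944.
That is a change of 52.49%.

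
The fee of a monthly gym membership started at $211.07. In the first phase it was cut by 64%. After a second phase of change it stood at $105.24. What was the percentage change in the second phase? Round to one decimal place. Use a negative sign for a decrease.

38.5%

After the first phase: $211.07 × 0.36 = $75.9852.
Second-phase multiplier: $105.24 ÷ $75.9852 ≈ 1.38501.
That is a change of 38.5%.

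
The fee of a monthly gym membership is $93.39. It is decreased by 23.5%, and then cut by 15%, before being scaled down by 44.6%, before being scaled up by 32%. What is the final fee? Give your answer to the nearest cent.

$44.41

Apply the 23.5% decrease: $93.39 × 0.765 = $71.44335.
After the 15% decrease: $71.44335 × 0.85 = $60.7268475.
Apply the 44.6% decrease: $60.7268475 × 0.554 = $33.642673515.
32% increase: $33.642673515 × 1.32 = $44.4083290398 ≈ $44.41.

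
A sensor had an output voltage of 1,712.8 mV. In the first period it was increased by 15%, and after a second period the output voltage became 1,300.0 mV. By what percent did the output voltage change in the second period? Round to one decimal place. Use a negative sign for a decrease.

After the first period: 1,712.8 × 1.15 = 1969.72.
Second-period multiplier: 1,300.0 ÷ 1969.72 ≈ 0.65999.
That is a change of -34.0%.

-34.0%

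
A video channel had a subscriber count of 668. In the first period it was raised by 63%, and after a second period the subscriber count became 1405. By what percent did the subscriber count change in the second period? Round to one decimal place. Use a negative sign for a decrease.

29.0%

After the first period: 668 × 1.63 = 1088.84.
Second-period multiplier: 1405 ÷ 1088.84 ≈ 1.29036.
That is a change of 29.0%.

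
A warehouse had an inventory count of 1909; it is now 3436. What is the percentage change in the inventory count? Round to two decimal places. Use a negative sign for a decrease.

Change: 3436 − 1909 = 1527.
Relative to the original: 1527 ÷ 1909 ≈ 79.99%.

79.99%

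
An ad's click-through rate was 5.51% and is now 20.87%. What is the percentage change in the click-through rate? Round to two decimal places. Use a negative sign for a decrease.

278.77%

The change is 20.87 − 5.51 = 15.36 percentage points.
Relative to the original 5.51%, that is 15.36 ÷ 5.51 ≈ 278.77%.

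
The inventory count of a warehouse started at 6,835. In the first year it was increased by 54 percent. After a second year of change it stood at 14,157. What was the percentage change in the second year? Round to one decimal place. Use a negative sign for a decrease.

After the first year: 6,835 × 1.54 = 10525.9.
Second-year multiplier: 14,157 ÷ 10525.9 ≈ 1.34497.
That is a change of 34.5%.

34.5%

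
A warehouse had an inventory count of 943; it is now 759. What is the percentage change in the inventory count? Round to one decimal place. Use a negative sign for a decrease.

-19.5%

Change: 759 − 943 = -184.
Relative to the original: -184 ÷ 943 ≈ -19.5%.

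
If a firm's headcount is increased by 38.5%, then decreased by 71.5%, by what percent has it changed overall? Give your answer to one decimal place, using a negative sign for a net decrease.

The combined multiplier is 1.385 × 0.285 = 0.394725.
That corresponds to a decrease of 60.5%.

-60.5%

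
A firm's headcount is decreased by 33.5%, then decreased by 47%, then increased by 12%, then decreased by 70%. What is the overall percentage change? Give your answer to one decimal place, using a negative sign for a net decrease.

The combined multiplier is 0.665 × 0.53 × 1.12 × 0.3 = 0.1184232.
That corresponds to a decrease of 88.2%.

-88.2%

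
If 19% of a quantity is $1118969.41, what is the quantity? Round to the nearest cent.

$1118969.41 ÷ 0.19 ≈ $5889312.68.

$5889312.68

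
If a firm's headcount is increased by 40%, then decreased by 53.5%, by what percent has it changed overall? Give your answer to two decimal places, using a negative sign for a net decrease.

-34.90%

The combined multiplier is 1.4 × 0.465 = 0.651.
That corresponds to a decrease of 34.90%.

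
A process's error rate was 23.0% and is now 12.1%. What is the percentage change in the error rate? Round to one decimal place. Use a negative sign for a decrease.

-47.4%

The change is 12.1 − 23.0 = -10.9 percentage points.
Relative to the original 23.0%, that is -10.9 ÷ 23.0 ≈ -47.4%.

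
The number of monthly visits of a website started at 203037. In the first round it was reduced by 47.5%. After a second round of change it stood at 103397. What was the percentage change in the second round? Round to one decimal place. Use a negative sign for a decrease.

After the first round: 203037 × 0.525 = 106594.425.
Second-round multiplier: 103397 ÷ 106594.425 ≈ 0.97.
That is a change of -3.0%.

-3.0%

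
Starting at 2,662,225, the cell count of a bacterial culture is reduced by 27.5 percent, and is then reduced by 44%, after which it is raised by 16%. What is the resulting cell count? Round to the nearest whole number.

1,253,801

Apply the 27.5% decrease: 2,662,225 × 0.725 = 1930113.125.
Apply the 44% decrease: 1930113.125 × 0.56 = 1080863.35.
16% increase: 1080863.35 × 1.16 = 1253801.486 ≈ 1,253,801.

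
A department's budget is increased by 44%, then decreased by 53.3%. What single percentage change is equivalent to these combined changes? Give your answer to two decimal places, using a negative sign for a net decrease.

A 44% increase multiplies by 1.44.
Then a 53.3% decrease: 1.44 × 0.467 = 0.67248.
Overall factor 0.67248, i.e. -32.75%.

-32.75%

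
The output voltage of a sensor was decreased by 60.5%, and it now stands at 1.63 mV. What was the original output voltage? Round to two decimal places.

4.13 mV

The overall multiplier applied was 0.395.
So the original output voltage was 1.63 ÷ 0.395 ≈ 4.13 mV.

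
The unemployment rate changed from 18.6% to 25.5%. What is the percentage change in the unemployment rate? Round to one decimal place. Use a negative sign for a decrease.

The change is 25.5 − 18.6 = 6.9 percentage points.
Relative to the original 18.6%, that is 6.9 ÷ 18.6 ≈ 37.1%.

37.1%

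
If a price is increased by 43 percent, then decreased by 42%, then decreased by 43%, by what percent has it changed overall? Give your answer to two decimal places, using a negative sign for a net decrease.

-52.72%

The combined multiplier is 1.43 × 0.58 × 0.57 = 0.472758.
That corresponds to a decrease of 52.72%.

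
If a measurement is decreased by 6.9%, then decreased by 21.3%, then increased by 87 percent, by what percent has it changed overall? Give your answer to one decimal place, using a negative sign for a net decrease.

The combined multiplier is 0.931 × 0.787 × 1.87 = 1.37014339.
That corresponds to an increase of 37.0%.

37.0%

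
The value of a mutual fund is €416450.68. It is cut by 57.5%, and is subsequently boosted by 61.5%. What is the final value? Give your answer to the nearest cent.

€285841.34

Apply the 57.5% decrease: €416450.68 × 0.425 = €176991.539.
Apply the 61.5% increase: €176991.539 × 1.615 = €285841.335485 ≈ €285841.34.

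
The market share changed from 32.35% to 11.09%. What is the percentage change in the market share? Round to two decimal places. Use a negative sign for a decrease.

The change is 11.09 − 32.35 = -21.26 percentage points.
Relative to the original 32.35%, that is -21.26 ÷ 32.35 ≈ -65.72%.

-65.72%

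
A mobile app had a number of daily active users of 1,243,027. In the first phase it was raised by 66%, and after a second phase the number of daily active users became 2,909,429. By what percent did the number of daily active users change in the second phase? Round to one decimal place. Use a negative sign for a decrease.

After the first phase: 1,243,027 × 1.66 = 2063424.82.
Second-phase multiplier: 2,909,429 ÷ 2063424.82 ≈ 1.41.
That is a change of 41.0%.

41.0%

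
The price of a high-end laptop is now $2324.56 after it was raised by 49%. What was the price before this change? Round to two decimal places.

The overall multiplier applied was 1.49.
So the original price was $2324.56 ÷ 1.49 ≈ $1560.11.

$1560.11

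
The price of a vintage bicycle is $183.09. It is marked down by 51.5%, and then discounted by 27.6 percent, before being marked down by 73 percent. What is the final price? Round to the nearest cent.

Each change multiplies by a factor: 0.485 × 0.724 × 0.27 = 0.0948078.
$183.09 × 0.0948078 = $17.358360102 ≈ $17.36.

$17.36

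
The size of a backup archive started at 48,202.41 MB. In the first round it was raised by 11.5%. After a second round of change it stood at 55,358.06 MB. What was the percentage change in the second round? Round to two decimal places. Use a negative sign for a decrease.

After the first round: 48,202.41 × 1.115 = 53745.68715.
Second-round multiplier: 55,358.06 ÷ 53745.68715 ≈ 1.03.
That is a change of 3.00%.

3.00%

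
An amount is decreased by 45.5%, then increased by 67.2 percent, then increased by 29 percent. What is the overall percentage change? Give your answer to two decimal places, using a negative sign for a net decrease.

17.55%

A 45.5% decrease multiplies by 0.545.
Then a 67.2% increase: 0.545 × 1.672 = 0.91124.
Then a 29% increase: 0.91124 × 1.29 = 1.1754996.
Overall factor 1.1754996, i.e. 17.55%.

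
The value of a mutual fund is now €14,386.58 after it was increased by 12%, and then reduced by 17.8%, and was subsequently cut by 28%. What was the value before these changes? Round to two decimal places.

€21,703.77

Undoing the 28% decrease: €14,386.58 ÷ 0.72 ≈ €19981.361111.
Undoing the 17.8% decrease: €19981.361111 ÷ 0.822 ≈ €24308.225196.
Undoing the 12% increase: €24308.225196 ÷ 1.12 ≈ €21,703.77.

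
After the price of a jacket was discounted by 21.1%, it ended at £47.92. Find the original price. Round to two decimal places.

£60.74

The overall multiplier applied was 0.789.
So the original price was £47.92 ÷ 0.789 ≈ £60.74.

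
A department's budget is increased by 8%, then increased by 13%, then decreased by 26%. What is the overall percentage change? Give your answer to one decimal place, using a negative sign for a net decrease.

-9.7%

The combined multiplier is 1.08 × 1.13 × 0.74 = 0.903096.
That corresponds to a decrease of 9.7%.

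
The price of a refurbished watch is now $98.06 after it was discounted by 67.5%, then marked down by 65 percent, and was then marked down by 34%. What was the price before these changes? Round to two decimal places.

$1306.16

The overall multiplier applied was 0.325 × 0.35 × 0.66 = 0.075075.
So the original price was $98.06 ÷ 0.075075 ≈ $1306.16.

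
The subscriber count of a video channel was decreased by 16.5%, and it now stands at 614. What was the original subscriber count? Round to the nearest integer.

735

The overall multiplier applied was 0.835.
So the original subscriber count was 614 ÷ 0.835 ≈ 735.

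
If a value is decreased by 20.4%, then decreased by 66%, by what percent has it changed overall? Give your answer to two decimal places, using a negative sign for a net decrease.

A 20.4% decrease multiplies by 0.796.
Then a 66% decrease: 0.796 × 0.34 = 0.27064.
Overall factor 0.27064, i.e. -72.94%.

-72.94%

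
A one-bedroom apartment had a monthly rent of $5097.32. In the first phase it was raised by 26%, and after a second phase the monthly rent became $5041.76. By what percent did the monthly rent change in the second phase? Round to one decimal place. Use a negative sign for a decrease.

After the first phase: $5097.32 × 1.26 = $6422.6232.
Second-phase multiplier: $5041.76 ÷ $6422.6232 ≈ 0.785.
That is a change of -21.5%.

-21.5%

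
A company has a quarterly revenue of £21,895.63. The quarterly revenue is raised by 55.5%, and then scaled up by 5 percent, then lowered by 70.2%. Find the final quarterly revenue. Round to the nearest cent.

Each change multiplies by a factor: 1.555 × 1.05 × 0.298 = 0.4865595.
£21,895.63 × 0.4865595 = £10653.526784985 ≈ £10,653.53.

£10,653.53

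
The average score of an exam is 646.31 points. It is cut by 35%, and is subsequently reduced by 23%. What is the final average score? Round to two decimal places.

Apply the 35% decrease: 646.31 × 0.65 = 420.1015.
Apply the 23% decrease: 420.1015 × 0.77 = 323.478155 ≈ 323.48.

323.48 points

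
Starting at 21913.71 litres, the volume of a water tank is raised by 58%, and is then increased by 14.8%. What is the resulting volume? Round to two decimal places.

After the 58% increase: 21913.71 × 1.58 = 34623.6618.
After the 14.8% increase: 34623.6618 × 1.148 = 39747.9637464 ≈ 39747.96.

39747.96 litres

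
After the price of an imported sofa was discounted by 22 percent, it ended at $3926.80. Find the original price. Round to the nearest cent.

$5034.36

The overall multiplier applied was 0.78.
So the original price was $3926.80 ÷ 0.78 ≈ $5034.36.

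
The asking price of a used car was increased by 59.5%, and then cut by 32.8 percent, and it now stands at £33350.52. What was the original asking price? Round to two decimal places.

£31115.20

Undoing the 32.8% decrease: £33350.52 ÷ 0.672 = £49628.75.
Undoing the 59.5% increase: £49628.75 ÷ 1.595 ≈ £31115.20.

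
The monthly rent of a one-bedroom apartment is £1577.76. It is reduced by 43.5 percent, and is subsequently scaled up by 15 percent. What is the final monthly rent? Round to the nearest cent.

£1025.15

Each change multiplies by a factor: 0.565 × 1.15 = 0.64975.
£1577.76 × 0.64975 = £1025.14956 ≈ £1025.15.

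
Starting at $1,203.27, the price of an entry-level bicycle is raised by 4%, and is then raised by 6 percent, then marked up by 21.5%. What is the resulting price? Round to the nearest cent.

Apply the 4% increase: $1,203.27 × 1.04 = $1251.4008.
After the 6% increase: $1251.4008 × 1.06 = $1326.484848.
Apply the 21.5% increase: $1326.484848 × 1.215 = $1611.67909032 ≈ $1,611.68.

$1,611.68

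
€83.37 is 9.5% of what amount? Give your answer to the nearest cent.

€83.37 ÷ 0.095 ≈ €877.58.

€877.58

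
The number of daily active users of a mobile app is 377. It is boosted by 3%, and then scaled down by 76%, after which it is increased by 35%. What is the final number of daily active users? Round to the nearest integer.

126

After the 3% increase: 377 × 1.03 = 388.31.
After the 76% decrease: 388.31 × 0.24 = 93.1944.
Apply the 35% increase: 93.1944 × 1.35 = 125.81244 ≈ 126.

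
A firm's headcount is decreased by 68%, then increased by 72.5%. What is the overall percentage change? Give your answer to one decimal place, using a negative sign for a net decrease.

A 68% decrease multiplies by 0.32.
Then a 72.5% increase: 0.32 × 1.725 = 0.552.
Overall factor 0.552, i.e. -44.8%.

-44.8%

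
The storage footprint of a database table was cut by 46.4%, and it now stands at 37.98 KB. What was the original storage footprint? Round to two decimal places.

70.86 KB

The overall multiplier applied was 0.536.
So the original storage footprint was 37.98 ÷ 0.536 ≈ 70.86 KB.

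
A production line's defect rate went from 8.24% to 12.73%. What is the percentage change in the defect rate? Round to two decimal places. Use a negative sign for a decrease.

The change is 12.73 − 8.24 = 4.49 percentage points.
Relative to the original 8.24%, that is 4.49 ÷ 8.24 ≈ 54.49%.

54.49%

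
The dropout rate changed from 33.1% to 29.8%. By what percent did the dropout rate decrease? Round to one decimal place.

The change is 29.8 − 33.1 = -3.3 percentage points.
Relative to the original 33.1%, that is -3.3 ÷ 33.1 ≈ -10.0%.
So the dropout rate fell by 10.0%.

10.0%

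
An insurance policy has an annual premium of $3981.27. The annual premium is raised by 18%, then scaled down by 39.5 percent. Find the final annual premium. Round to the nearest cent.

$2842.23

Apply the 18% increase: $3981.27 × 1.18 = $4697.8986.
Apply the 39.5% decrease: $4697.8986 × 0.605 = $2842.228653 ≈ $2842.23.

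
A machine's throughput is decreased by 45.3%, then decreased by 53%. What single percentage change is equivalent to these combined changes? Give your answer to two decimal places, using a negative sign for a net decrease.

The combined multiplier is 0.547 × 0.47 = 0.25709.
That corresponds to a decrease of 74.29%.

-74.29%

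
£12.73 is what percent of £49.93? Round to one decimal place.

25.5%

£12.73 ÷ £49.93 ≈ 25.5%.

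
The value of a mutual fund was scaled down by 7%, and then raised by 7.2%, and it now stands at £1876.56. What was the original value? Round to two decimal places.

The overall multiplier applied was 0.93 × 1.072 = 0.99696.
So the original value was £1876.56 ÷ 0.99696 ≈ £1882.28.

£1882.28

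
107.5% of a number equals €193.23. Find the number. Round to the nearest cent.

€179.75

€193.23 ÷ 1.075 ≈ €179.75.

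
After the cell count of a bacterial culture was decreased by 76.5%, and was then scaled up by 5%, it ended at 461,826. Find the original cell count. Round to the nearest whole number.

The overall multiplier applied was 0.235 × 1.05 = 0.24675.
So the original cell count was 461,826 ÷ 0.24675 ≈ 1,871,635.

1,871,635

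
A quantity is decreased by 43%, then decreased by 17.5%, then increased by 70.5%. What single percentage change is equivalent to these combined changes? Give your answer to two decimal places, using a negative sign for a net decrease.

-19.82%

A 43% decrease multiplies by 0.57.
Then a 17.5% decrease: 0.57 × 0.825 = 0.47025.
Then a 70.5% increase: 0.47025 × 1.705 = 0.80177625.
Overall factor 0.80177625, i.e. -19.82%.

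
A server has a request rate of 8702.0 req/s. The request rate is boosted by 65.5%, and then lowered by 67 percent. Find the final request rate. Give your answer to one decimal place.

4752.6 req/s

Each change multiplies by a factor: 1.655 × 0.33 = 0.54615.
8702.0 × 0.54615 = 4752.5973 ≈ 4752.6.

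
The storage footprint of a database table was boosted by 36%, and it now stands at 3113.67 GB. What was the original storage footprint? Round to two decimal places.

The overall multiplier applied was 1.36.
So the original storage footprint was 3113.67 ÷ 1.36 ≈ 2289.46 GB.

2289.46 GB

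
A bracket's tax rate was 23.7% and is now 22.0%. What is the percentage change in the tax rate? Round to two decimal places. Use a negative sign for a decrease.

The change is 22.0 − 23.7 = -1.7 percentage points.
Relative to the original 23.7%, that is -1.7 ÷ 23.7 ≈ -7.17%.

-7.17%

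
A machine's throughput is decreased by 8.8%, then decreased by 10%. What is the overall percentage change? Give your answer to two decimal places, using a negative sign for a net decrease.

An 8.8% decrease multiplies by 0.912.
Then a 10% decrease: 0.912 × 0.9 = 0.8208.
Overall factor 0.8208, i.e. -17.92%.

-17.92%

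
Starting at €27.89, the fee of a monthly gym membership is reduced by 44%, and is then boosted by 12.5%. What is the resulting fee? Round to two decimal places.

Each change multiplies by a factor: 0.56 × 1.125 = 0.63.
€27.89 × 0.63 = €17.5707 ≈ €17.57.

€17.57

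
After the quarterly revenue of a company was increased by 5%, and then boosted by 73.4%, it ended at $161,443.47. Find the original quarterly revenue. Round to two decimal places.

$88,671.10

The overall multiplier applied was 1.05 × 1.734 = 1.8207.
So the original quarterly revenue was $161,443.47 ÷ 1.8207 ≈ $88,671.10.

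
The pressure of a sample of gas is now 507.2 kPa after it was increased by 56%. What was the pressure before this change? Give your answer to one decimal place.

325.1 kPa

The overall multiplier applied was 1.56.
So the original pressure was 507.2 ÷ 1.56 ≈ 325.1 kPa.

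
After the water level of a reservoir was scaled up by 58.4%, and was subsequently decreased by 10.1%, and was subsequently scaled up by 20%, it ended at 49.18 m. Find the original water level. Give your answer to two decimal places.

28.78 m

Undoing the 20% increase: 49.18 ÷ 1.2 ≈ 40.983333.
Undoing the 10.1% decrease: 40.983333 ÷ 0.899 ≈ 45.58769.
Undoing the 58.4% increase: 45.58769 ÷ 1.584 ≈ 28.78 m.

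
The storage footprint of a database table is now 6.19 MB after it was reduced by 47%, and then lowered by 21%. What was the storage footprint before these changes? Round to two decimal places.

Undoing the 21% decrease: 6.19 ÷ 0.79 ≈ 7.835443.
Undoing the 47% decrease: 7.835443 ÷ 0.53 ≈ 14.78 MB.

14.78 MB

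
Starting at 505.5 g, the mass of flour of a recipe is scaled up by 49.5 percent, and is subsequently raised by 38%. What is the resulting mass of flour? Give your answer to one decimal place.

1042.9 g

Apply the 49.5% increase: 505.5 × 1.495 = 755.7225.
Apply the 38% increase: 755.7225 × 1.38 = 1042.89705 ≈ 1042.9.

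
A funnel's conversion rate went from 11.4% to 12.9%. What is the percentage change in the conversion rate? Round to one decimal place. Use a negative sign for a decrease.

The change is 12.9 − 11.4 = 1.5 percentage points.
Relative to the original 11.4%, that is 1.5 ÷ 11.4 ≈ 13.2%.

13.2%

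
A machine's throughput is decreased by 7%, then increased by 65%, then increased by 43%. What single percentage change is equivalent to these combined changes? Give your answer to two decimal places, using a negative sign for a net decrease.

119.43%

The combined multiplier is 0.93 × 1.65 × 1.43 = 2.194335.
That corresponds to an increase of 119.43%.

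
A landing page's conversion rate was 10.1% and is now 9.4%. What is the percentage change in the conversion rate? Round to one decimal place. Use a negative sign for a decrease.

The change is 9.4 − 10.1 = -0.7 percentage points.
Relative to the original 10.1%, that is -0.7 ÷ 10.1 ≈ -6.9%.

-6.9%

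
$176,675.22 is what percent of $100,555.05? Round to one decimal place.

175.7%

$176,675.22 ÷ $100,555.05 ≈ 175.7%.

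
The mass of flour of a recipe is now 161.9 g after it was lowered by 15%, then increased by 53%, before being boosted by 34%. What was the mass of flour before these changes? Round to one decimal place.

The overall multiplier applied was 0.85 × 1.53 × 1.34 = 1.74267.
So the original mass of flour was 161.9 ÷ 1.74267 ≈ 92.9 g.

92.9 g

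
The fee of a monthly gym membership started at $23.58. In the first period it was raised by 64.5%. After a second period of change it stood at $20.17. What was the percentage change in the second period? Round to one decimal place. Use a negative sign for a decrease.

After the first period: $23.58 × 1.645 = $38.7891.
Second-period multiplier: $20.17 ÷ $38.7891 ≈ 0.51999.
That is a change of -48.0%.

-48.0%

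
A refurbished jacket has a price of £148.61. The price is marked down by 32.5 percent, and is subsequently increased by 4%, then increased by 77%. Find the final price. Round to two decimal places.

£184.65

After the 32.5% decrease: £148.61 × 0.675 = £100.31175.
After the 4% increase: £100.31175 × 1.04 = £104.32422.
77% increase: £104.32422 × 1.77 = £184.6538694 ≈ £184.65.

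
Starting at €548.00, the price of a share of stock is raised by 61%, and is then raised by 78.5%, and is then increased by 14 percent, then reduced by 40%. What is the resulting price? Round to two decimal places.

After the 61% increase: €548.00 × 1.61 = €882.28.
Apply the 78.5% increase: €882.28 × 1.785 = €1574.8698.
Apply the 14% increase: €1574.8698 × 1.14 = €1795.351572.
After the 40% decrease: €1795.351572 × 0.6 = €1077.2109432 ≈ €1077.21.

€1077.21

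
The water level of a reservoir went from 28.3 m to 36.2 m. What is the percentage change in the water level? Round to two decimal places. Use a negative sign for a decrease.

Change: 36.2 − 28.3 = 7.9.
Relative to the original: 7.9 ÷ 28.3 ≈ 27.92%.

27.92%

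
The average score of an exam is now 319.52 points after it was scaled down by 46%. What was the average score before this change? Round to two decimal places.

591.70 points

The overall multiplier applied was 0.54.
So the original average score was 319.52 ÷ 0.54 ≈ 591.70 points.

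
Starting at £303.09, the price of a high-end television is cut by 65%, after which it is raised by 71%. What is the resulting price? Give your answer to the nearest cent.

£181.40

Each change multiplies by a factor: 0.35 × 1.71 = 0.5985.
£303.09 × 0.5985 = £181.399365 ≈ £181.40.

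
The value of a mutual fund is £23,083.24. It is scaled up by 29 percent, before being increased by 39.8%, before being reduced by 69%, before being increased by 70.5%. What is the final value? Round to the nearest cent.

£22,002.89

After the 29% increase: £23,083.24 × 1.29 = £29777.3796.
39.8% increase: £29777.3796 × 1.398 = £41628.7766808.
Apply the 69% decrease: £41628.7766808 × 0.31 = £12904.920771048.
70.5% increase: £12904.920771048 × 1.705 = £22002.88991463684 ≈ £22,002.89.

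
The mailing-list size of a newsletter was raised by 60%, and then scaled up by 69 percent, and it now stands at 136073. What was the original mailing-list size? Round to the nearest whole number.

The overall multiplier applied was 1.6 × 1.69 = 2.704.
So the original mailing-list size was 136073 ÷ 2.704 ≈ 50323.

50323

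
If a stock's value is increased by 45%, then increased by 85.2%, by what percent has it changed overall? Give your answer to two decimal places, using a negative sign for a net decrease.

168.54%

A 45% increase multiplies by 1.45.
Then an 85.2% increase: 1.45 × 1.852 = 2.6854.
Overall factor 2.6854, i.e. 168.54%.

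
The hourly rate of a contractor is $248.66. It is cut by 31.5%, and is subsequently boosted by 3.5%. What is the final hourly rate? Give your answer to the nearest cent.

Each change multiplies by a factor: 0.685 × 1.035 = 0.708975.
$248.66 × 0.708975 = $176.2937235 ≈ $176.29.

$176.29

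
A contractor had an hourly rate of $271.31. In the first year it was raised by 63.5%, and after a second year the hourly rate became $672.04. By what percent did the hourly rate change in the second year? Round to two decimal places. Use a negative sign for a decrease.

After the first year: $271.31 × 1.635 = $443.59185.
Second-year multiplier: $672.04 ÷ $443.59185 ≈ 1.514996.
That is a change of 51.50%.

51.50%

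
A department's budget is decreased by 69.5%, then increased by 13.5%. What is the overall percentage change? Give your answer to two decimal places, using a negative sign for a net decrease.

-65.38%

A 69.5% decrease multiplies by 0.305.
Then a 13.5% increase: 0.305 × 1.135 = 0.346175.
Overall factor 0.346175, i.e. -65.38%.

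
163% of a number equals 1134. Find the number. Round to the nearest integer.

696

1134 ÷ 1.63 ≈ 696.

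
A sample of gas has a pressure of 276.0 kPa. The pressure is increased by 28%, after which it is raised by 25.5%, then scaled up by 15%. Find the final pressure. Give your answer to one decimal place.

509.9 kPa

Apply the 28% increase: 276.0 × 1.28 = 353.28.
Apply the 25.5% increase: 353.28 × 1.255 = 443.3664.
Apply the 15% increase: 443.3664 × 1.15 = 509.87136 ≈ 509.9.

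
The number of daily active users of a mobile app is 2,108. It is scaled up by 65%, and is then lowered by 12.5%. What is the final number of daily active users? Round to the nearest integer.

3,043

Each change multiplies by a factor: 1.65 × 0.875 = 1.44375.
2,108 × 1.44375 = 3043.425 ≈ 3,043.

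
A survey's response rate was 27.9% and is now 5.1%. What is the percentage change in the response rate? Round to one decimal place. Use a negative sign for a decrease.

-81.7%

The change is 5.1 − 27.9 = -22.8 percentage points.
Relative to the original 27.9%, that is -22.8 ÷ 27.9 ≈ -81.7%.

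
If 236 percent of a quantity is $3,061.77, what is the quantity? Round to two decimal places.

$1,297.36

$3,061.77 ÷ 2.36 ≈ $1,297.36.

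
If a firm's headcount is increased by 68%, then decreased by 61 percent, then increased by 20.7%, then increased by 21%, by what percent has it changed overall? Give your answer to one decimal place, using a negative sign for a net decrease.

A 68% increase multiplies by 1.68.
Then a 61% decrease: 1.68 × 0.39 = 0.6552.
Then a 20.7% increase: 0.6552 × 1.207 = 0.7908264.
Then a 21% increase: 0.7908264 × 1.21 = 0.956899944.
Overall factor 0.956899944, i.e. -4.3%.

-4.3%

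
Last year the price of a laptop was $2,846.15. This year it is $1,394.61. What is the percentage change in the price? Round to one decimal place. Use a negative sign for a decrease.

Change: $1,394.61 − $2,846.15 = -$1,451.54.
Relative to the original: -$1,451.54 ÷ $2,846.15 ≈ -51.0%.

-51.0%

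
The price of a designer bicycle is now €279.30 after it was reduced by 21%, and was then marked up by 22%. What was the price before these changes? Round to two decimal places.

€289.79

The overall multiplier applied was 0.79 × 1.22 = 0.9638.
So the original price was €279.30 ÷ 0.9638 ≈ €289.79.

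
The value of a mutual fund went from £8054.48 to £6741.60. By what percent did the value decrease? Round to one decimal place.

Change: £6741.60 − £8054.48 = -£1312.88.
Relative to the original: -£1312.88 ÷ £8054.48 ≈ -16.3%.
So the value decreased by 16.3%.

16.3%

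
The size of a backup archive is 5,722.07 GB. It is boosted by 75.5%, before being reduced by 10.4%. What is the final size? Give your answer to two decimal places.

8,997.84 GB

Each change multiplies by a factor: 1.755 × 0.896 = 1.57248.
5,722.07 × 1.57248 = 8997.8406336 ≈ 8,997.84.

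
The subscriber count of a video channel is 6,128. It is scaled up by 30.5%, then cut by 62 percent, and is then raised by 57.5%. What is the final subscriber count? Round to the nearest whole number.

30.5% increase: 6,128 × 1.305 = 7997.04.
62% decrease: 7997.04 × 0.38 = 3038.8752.
After the 57.5% increase: 3038.8752 × 1.575 = 4786.22844 ≈ 4,786.

4,786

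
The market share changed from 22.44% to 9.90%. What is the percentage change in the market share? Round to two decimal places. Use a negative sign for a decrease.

-55.88%

The change is 9.90 − 22.44 = -12.54 percentage points.
Relative to the original 22.44%, that is -12.54 ÷ 22.44 ≈ -55.88%.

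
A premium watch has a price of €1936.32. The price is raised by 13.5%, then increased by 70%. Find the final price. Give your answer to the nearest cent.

Each change multiplies by a factor: 1.135 × 1.7 = 1.9295.
€1936.32 × 1.9295 = €3736.12944 ≈ €3736.13.

€3736.13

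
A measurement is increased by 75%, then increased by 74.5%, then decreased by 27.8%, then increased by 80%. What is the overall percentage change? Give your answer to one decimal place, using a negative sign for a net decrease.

296.9%

The combined multiplier is 1.75 × 1.745 × 0.722 × 1.8 = 3.9686535.
That corresponds to an increase of 296.9%.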